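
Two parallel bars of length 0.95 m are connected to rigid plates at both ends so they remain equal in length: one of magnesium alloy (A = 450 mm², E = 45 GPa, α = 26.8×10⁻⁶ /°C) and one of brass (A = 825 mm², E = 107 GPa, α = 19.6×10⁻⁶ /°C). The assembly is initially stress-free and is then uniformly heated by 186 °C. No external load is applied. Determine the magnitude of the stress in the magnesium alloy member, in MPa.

Both members must finish at the same length. With the larger α, the magnesium alloy tends to over-expand; the plates restrain it, putting the magnesium alloy in compression and the brass in tension. With no external load the two internal forces are equal and opposite, magnitude P.
Equating the net (thermal + elastic) strains gives |α₁ − α₂|·ΔT = P·[1/(A₁E₁) + 1/(A₂E₂)].
|α₁ − α₂|·ΔT = 7.2×10⁻⁶ × 186 = 0.001339.
1/(A₁E₁) + 1/(A₂E₂) = 1/(450×45×10³) + 1/(825×107×10³) = 6.071×10⁻⁸ N⁻¹.
So P = 0.001339 / 6.071×10⁻⁸ = 22.06 kN.
σ_{magnesium alloy} = P/A₁ = 22060/450 = 49.02 MPa, compressive.

σ ≈ 49 MPa (compressive)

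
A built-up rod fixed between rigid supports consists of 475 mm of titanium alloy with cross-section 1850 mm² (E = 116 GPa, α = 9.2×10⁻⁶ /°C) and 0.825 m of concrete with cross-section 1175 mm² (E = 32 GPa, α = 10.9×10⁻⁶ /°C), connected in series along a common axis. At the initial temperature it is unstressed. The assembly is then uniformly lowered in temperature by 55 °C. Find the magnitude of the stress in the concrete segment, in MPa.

σ ≈ 25.9 MPa (tensile)

Free thermal contraction of the whole bar: Σ αᵢΔT Lᵢ = 9.2×10⁻⁶×55×475 + 10.9×10⁻⁶×55×825 = 0.7349 mm.
The walls prevent any net length change, so an axial force P (same in every segment) develops. Compatibility: P · Σ Lᵢ/(AᵢEᵢ) = δ_free.
The series flexibility is Σ Lᵢ/(AᵢEᵢ) = 475/(1850×116×10³) + 825/(1175×32×10³) = 2.415×10⁻⁵ mm/N.
Hence P = δ_free / Σ(L/AE) = 0.7349/2.415×10⁻⁵ = 30.43 kN (tensile).
σ_{concrete} = P / A = 30430 / 1175 = 25.89 MPa.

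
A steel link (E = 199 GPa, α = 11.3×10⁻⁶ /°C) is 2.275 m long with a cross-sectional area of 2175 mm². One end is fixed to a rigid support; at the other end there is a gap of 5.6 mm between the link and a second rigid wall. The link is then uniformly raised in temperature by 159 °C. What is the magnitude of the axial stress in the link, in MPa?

Free thermal elongation = αΔT L = 11.3×10⁻⁶ × 159 × 2275 = 4.087 mm.
Since δ_free = 4.09 mm is less than the 5.6 mm gap, the link never touches the wall. No axial force develops.

σ ≈ 0 MPa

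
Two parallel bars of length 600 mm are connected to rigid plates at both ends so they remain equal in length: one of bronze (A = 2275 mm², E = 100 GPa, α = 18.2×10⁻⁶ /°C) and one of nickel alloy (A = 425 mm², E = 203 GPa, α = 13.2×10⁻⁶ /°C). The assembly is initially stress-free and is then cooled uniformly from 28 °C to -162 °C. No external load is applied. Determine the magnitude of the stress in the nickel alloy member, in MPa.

The bronze has the larger α, so on cooling it would change length more than the nickel alloy if both were free. The rigid plates force a common final length, so the bronze is put into tension and the nickel alloy into compression, with equal and opposite forces P (no external load).
Equating the net (thermal + elastic) strains gives |α₁ − α₂|·ΔT = P·[1/(A₁E₁) + 1/(A₂E₂)].
|α₁ − α₂|·ΔT = 5×10⁻⁶ × 190 = 0.00095.
1/(A₁E₁) + 1/(A₂E₂) = 1/(2275×100×10³) + 1/(425×203×10³) = 1.599×10⁻⁸ N⁻¹.
P = 0.00095 / 1.599×10⁻⁸ = 59430 N = 59.43 kN.
σ_{nickel alloy} = P/A₂ = 59430/425 = 139.8 MPa, compressive.

σ ≈ 140 MPa (compressive)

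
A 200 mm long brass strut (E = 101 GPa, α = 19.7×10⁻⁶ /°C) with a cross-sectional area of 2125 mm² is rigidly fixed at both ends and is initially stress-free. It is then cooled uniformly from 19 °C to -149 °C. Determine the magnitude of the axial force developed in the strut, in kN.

P ≈ 710 kN (tensile)

The ends cannot move, so σ = EαΔT = 101×10³ × 19.7×10⁻⁶ × 168 = 334.3 MPa.
P = AEαΔT = 2125 × 101×10³ × 19.7×10⁻⁶ × 168 = 710.3 kN (tensile).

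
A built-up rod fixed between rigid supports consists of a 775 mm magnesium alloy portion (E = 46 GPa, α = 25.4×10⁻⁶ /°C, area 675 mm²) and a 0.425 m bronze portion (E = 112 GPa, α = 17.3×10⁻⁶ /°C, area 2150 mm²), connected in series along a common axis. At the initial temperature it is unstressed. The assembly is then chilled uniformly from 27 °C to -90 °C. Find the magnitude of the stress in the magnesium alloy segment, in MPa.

σ ≈ 175 MPa (tensile)

Free thermal contraction of the whole bar: Σ αᵢΔT Lᵢ = 25.4×10⁻⁶×117×775 + 17.3×10⁻⁶×117×425 = 3.163 mm.
The rigid supports impose zero overall length change; the single axial force P common to all segments must satisfy P Σ Lᵢ/(AᵢEᵢ) = δ_free.
Σ Lᵢ/(AᵢEᵢ) = 775/(675×46×10³) + 425/(2150×112×10³) = 2.672×10⁻⁵ mm/N.
P = 3.163 / 2.672×10⁻⁵ = 118400 N = 118.4 kN, tensile.
σ_{magnesium alloy} = P / A = 118400 / 675 = 175.4 MPa.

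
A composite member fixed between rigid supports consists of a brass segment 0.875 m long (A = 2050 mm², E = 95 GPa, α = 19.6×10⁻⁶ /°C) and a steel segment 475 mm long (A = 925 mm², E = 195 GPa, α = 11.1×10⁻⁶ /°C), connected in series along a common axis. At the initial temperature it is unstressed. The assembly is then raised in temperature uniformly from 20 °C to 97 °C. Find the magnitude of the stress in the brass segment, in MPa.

σ ≈ 118 MPa (compressive)

With the walls removed the bar would change length by δ_free = Σ αᵢΔT Lᵢ = 19.6×10⁻⁶×77×875 + 11.1×10⁻⁶×77×475 = 1.727 mm.
The rigid supports impose zero overall length change; the single axial force P common to all segments must satisfy P Σ Lᵢ/(AᵢEᵢ) = δ_free.
Σ Lᵢ/(AᵢEᵢ) = 875/(2050×95×10³) + 475/(925×195×10³) = 7.126×10⁻⁶ mm/N.
So P = 1.727 / 7.126×10⁻⁶ = 242.3 kN, compressive.
σ_{brass} = P / A = 242300 / 2050 = 118.2 MPa.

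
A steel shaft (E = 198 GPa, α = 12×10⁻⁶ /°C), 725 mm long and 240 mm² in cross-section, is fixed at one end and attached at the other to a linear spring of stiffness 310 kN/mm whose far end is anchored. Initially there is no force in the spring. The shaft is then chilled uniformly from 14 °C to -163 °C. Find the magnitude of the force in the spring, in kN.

The unrestrained thermal change is αΔT L = 12×10⁻⁶ × 177 × 725 = 1.54 mm.
Let P be the tensile force in the spring. The shaft extends elastically by PL/(AE) and the spring stretches by P/k; together these equal δ_free.
So P = δ_free / [L/(AE) + 1/k] = 1.54 / [ 725/(240×198×10³) + 1/(310×10³) ].
P = 1.54 / 1.848×10⁻⁵ = 83320 N.

P ≈ 83.3 kN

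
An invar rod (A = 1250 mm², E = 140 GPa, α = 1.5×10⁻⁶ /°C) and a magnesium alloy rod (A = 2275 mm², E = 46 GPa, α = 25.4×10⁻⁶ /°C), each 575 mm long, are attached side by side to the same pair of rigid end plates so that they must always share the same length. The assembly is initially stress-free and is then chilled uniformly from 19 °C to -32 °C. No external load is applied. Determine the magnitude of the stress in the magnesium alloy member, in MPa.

σ ≈ 35.1 MPa (tensile)

Both members must finish at the same length. With the larger α, the magnesium alloy tends to over-contract; the plates restrain it, putting the magnesium alloy in tension and the invar in compression. With no external load the two internal forces are equal and opposite, magnitude P.
Compatibility of the two members (thermal + elastic change equal): (α₁ − α₂)ΔT = P·[1/(A₁E₁) + 1/(A₂E₂)].
|α₁ − α₂|·ΔT = 23.9×10⁻⁶ × 51 = 0.001219.
1/(A₁E₁) + 1/(A₂E₂) = 1/(1250×140×10³) + 1/(2275×46×10³) = 1.527×10⁻⁸ N⁻¹.
P = 0.001219 / 1.527×10⁻⁸ = 79820 N = 79.82 kN.
σ_{magnesium alloy} = P/A₂ = 79820/2275 = 35.09 MPa, tensile.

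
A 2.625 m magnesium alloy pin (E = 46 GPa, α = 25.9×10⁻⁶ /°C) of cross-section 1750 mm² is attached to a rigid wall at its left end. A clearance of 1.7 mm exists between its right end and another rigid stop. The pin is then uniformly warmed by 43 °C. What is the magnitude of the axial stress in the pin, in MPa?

If the wall were absent the pin would grow by αΔT L = 25.9×10⁻⁶ × 43 × 2625 = 2.923 mm.
The gap closes (δ_free > 1.7 mm) and the wall then resists a further 2.923 − 1.7 = 1.223 mm of expansion.
That suppressed elongation corresponds to σ = E·Δ/L = 46×10³ × 1.223/2625 = 21.44 MPa.

σ ≈ 21.4 MPa (compressive)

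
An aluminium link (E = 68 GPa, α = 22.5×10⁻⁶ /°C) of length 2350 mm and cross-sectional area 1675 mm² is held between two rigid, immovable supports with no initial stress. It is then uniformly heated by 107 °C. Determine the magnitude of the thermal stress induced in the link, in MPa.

σ ≈ 164 MPa (compressive)

The supports are rigid, so the total axial strain is zero. The restrained thermal strain is ε = αΔT = 22.5×10⁻⁶ × 107 = 2407.5×10⁻⁶.
σ = EαΔT = 68×10³ × 22.5×10⁻⁶ × 107 = 163.7 MPa (compressive; the link is trying to expand).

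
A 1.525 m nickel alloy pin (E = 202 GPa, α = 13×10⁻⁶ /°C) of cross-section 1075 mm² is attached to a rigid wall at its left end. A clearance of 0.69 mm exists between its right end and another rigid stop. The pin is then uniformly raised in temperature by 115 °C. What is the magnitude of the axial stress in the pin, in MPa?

σ ≈ 211 MPa (compressive)

Free thermal elongation = αΔT L = 13×10⁻⁶ × 115 × 1525 = 2.28 mm.
The gap closes (δ_free > 0.69 mm) and the wall then resists a further 2.28 − 0.69 = 1.59 mm of expansion.
Compatibility: PL/(AE) = 1.59 mm, so σ = P/A = E × (1.59/1525) = 210.6 MPa.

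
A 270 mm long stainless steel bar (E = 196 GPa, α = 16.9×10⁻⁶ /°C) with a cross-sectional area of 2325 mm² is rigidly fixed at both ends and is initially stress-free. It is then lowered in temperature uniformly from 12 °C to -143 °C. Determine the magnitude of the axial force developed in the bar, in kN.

With zero net strain, σ = E·αΔT = 196 GPa × 16.9×10⁻⁶ × 155 = 513.4 MPa.
P = AEαΔT = 2325 × 196×10³ × 16.9×10⁻⁶ × 155 = 1194 kN (tensile).

P ≈ 1190 kN (tensile)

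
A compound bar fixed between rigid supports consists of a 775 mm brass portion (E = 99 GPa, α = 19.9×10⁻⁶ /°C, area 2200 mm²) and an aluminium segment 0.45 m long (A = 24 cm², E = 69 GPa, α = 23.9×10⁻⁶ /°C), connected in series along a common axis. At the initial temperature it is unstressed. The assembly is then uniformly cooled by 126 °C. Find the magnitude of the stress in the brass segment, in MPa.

σ ≈ 239 MPa (tensile)

If the supports were absent, the total length change would be Σ αᵢΔT Lᵢ = 19.9×10⁻⁶×126×775 + 23.9×10⁻⁶×126×450 = 3.298 mm.
Since the ends are fixed, an axial force P builds up, equal in every segment, with P · Σ Lᵢ/(AᵢEᵢ) = δ_free.
Σ Lᵢ/(AᵢEᵢ) = 775/(2200×99×10³) + 450/(2400×69×10³) = 6.276×10⁻⁶ mm/N.
So P = 3.298 / 6.276×10⁻⁶ = 525.6 kN, tensile.
σ_{brass} = P / A = 525600 / 2200 = 238.9 MPa.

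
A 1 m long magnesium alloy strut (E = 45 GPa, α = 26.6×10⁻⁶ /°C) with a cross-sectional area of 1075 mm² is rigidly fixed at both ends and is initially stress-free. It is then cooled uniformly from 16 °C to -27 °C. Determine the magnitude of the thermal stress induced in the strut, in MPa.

σ ≈ 51.5 MPa (tensile)

The supports are rigid, so the total axial strain is zero. The restrained thermal strain is ε = αΔT = 26.6×10⁻⁶ × 43 = 1143.8×10⁻⁶.
σ = EαΔT = 45×10³ × 26.6×10⁻⁶ × 43 = 51.47 MPa (tensile; the strut is trying to contract).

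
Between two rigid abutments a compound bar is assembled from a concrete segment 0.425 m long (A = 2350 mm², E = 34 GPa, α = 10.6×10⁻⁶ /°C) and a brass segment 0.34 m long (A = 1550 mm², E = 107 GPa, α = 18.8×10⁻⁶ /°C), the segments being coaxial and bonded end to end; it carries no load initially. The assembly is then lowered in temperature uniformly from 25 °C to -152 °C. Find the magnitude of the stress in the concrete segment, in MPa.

If the supports were absent, the total length change would be Σ αᵢΔT Lᵢ = 10.6×10⁻⁶×177×425 + 18.8×10⁻⁶×177×340 = 1.929 mm.
The rigid supports impose zero overall length change; the single axial force P common to all segments must satisfy P Σ Lᵢ/(AᵢEᵢ) = δ_free.
The series flexibility is Σ Lᵢ/(AᵢEᵢ) = 425/(2350×34×10³) + 340/(1550×107×10³) = 7.369×10⁻⁶ mm/N.
So P = 1.929 / 7.369×10⁻⁶ = 261.7 kN, tensile.
σ_{concrete} = P / A = 261700 / 2350 = 111.4 MPa.

σ ≈ 111 MPa (tensile)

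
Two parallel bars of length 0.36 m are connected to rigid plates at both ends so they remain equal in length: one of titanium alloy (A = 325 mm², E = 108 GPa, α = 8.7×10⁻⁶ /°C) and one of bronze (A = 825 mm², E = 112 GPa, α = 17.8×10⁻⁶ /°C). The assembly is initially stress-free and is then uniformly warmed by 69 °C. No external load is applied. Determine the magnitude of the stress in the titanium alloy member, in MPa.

Equilibrium of a rigid end plate with no external load gives equal and opposite internal forces ±P in the two members. Since α_{bronze} > α_{titanium alloy}, heating drives the bronze into compression and the titanium alloy into tension.
Compatibility of the two members (thermal + elastic change equal): (α₁ − α₂)ΔT = P·[1/(A₁E₁) + 1/(A₂E₂)].
|α₁ − α₂|·ΔT = 9.1×10⁻⁶ × 69 = 0.0006279.
1/(A₁E₁) + 1/(A₂E₂) = 1/(325×108×10³) + 1/(825×112×10³) = 3.931×10⁻⁸ N⁻¹.
P = 0.0006279 / 3.931×10⁻⁸ = 15970 N = 15.97 kN.
σ_{titanium alloy} = P/A₁ = 15970/325 = 49.14 MPa, tensile.

σ ≈ 49.1 MPa (tensile)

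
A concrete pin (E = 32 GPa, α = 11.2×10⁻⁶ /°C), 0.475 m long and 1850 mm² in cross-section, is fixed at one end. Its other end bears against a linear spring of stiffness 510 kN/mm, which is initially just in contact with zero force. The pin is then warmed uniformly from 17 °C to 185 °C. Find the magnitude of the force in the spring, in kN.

P ≈ 89.5 kN

The unrestrained thermal change is αΔT L = 11.2×10⁻⁶ × 168 × 475 = 0.8938 mm.
With a force P in the spring, the elastic change of the pin is PL/(AE) and that of the spring is P/k; compatibility requires their sum to equal δ_free.
P [ L/(AE) + 1/k ] = δ_free → P [ 475/(1850×32×10³) + 1/(510×10³) ] = 0.8938.
P = 0.8938 / 9.984×10⁻⁶ = 89520 N.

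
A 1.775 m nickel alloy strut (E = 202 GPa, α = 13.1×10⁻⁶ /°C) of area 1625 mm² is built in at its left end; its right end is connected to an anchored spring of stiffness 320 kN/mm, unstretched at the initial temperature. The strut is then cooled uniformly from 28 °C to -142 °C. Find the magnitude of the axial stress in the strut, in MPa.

Free thermal contraction: δ_free = αΔT L = 13.1×10⁻⁶ × 170 × 1775 = 3.953 mm.
Let P be the tensile force in the spring. The strut extends elastically by PL/(AE) and the spring stretches by P/k; together these equal δ_free.
P [ L/(AE) + 1/k ] = δ_free → P [ 1775/(1625×202×10³) + 1/(320×10³) ] = 3.953.
P = 3.953 / 8.532×10⁻⁶ = 463300 N.
σ = P/A = 463300/1625 = 285.1 MPa.

σ ≈ 285 MPa (tensile)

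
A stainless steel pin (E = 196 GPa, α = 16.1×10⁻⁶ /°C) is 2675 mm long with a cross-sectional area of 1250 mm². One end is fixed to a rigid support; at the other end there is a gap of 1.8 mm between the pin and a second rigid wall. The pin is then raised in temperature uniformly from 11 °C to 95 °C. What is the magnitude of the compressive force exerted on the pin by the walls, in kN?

P ≈ 166 kN

Unrestrained expansion: δ_free = αΔT L = 16.1×10⁻⁶ × 84 × 2675 = 3.618 mm.
After closing the 1.8 mm clearance, 3.618 − 1.8 = 1.818 mm of expansion remains to be suppressed by the wall.
That suppressed elongation corresponds to σ = E·Δ/L = 196×10³ × 1.818/2675 = 133.2 MPa.
P = σA = 133.2 × 1250 = 166.5 kN.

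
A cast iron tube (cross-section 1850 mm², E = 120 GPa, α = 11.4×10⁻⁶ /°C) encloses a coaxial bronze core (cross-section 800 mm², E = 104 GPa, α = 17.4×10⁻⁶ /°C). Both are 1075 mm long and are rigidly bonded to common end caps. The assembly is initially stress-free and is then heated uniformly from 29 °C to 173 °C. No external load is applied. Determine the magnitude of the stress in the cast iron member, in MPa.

σ ≈ 28.3 MPa (tensile)

Equilibrium of a rigid end plate with no external load gives equal and opposite internal forces ±P in the two members. Since α_{bronze} > α_{cast iron}, heating drives the bronze into compression and the cast iron into tension.
Setting the final lengths equal and cancelling L: (α₁ − α₂)ΔT = P/(A₁E₁) + P/(A₂E₂).
|α₁ − α₂|·ΔT = 6×10⁻⁶ × 144 = 0.000864.
1/(A₁E₁) + 1/(A₂E₂) = 1/(1850×120×10³) + 1/(800×104×10³) = 1.652×10⁻⁸ N⁻¹.
P = 0.000864 / 1.652×10⁻⁸ = 52290 N = 52.29 kN.
σ_{cast iron} = P/A₁ = 52290/1850 = 28.26 MPa, tensile.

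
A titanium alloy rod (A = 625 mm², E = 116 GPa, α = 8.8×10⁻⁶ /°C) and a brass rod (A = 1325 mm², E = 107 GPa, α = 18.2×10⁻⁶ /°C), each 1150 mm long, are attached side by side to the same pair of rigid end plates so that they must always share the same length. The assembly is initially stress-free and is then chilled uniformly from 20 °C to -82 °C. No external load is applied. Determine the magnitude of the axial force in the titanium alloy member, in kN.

The brass has the larger α, so on cooling it would change length more than the titanium alloy if both were free. The rigid plates force a common final length, so the brass is put into tension and the titanium alloy into compression, with equal and opposite forces P (no external load).
Setting the final lengths equal and cancelling L: (α₁ − α₂)ΔT = P/(A₁E₁) + P/(A₂E₂).
|α₁ − α₂|·ΔT = 9.4×10⁻⁶ × 102 = 0.0009588.
1/(A₁E₁) + 1/(A₂E₂) = 1/(625×116×10³) + 1/(1325×107×10³) = 2.085×10⁻⁸ N⁻¹.
P = 0.0009588 / 2.085×10⁻⁸ = 45990 N = 45.99 kN.

P ≈ 46 kN (compressive in the titanium alloy)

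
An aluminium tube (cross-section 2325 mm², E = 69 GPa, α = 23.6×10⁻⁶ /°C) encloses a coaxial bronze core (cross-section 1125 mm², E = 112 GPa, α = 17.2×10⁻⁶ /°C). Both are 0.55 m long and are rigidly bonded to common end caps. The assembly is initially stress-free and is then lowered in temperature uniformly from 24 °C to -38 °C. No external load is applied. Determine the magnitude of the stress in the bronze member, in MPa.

σ ≈ 24.9 MPa (compressive)

Equilibrium of a rigid end plate with no external load gives equal and opposite internal forces ±P in the two members. Since α_{aluminium} > α_{bronze}, cooling drives the aluminium into tension and the bronze into compression.
Setting the final lengths equal and cancelling L: (α₁ − α₂)ΔT = P/(A₁E₁) + P/(A₂E₂).
|α₁ − α₂|·ΔT = 6.4×10⁻⁶ × 62 = 0.0003968.
1/(A₁E₁) + 1/(A₂E₂) = 1/(2325×69×10³) + 1/(1125×112×10³) = 1.417×10⁻⁸ N⁻¹.
P = 0.0003968 / 1.417×10⁻⁸ = 28000 N = 28 kN.
σ_{bronze} = P/A₂ = 28000/1125 = 24.89 MPa, compressive.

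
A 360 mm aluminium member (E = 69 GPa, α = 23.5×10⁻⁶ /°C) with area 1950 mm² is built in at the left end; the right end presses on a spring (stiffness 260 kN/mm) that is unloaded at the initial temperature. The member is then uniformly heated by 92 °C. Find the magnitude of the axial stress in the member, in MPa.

σ ≈ 61.2 MPa (compressive)

The unrestrained thermal change is αΔT L = 23.5×10⁻⁶ × 92 × 360 = 0.7783 mm.
Let P be the compressive force at the spring. The member shortens elastically by PL/(AE) and the spring compresses by P/k; together these equal δ_free.
So P = δ_free / [L/(AE) + 1/k] = 0.7783 / [ 360/(1950×69×10³) + 1/(260×10³) ].
P = 0.7783 / 6.522×10⁻⁶ = 119300 N.
σ = P/A = 119300/1950 = 61.2 MPa.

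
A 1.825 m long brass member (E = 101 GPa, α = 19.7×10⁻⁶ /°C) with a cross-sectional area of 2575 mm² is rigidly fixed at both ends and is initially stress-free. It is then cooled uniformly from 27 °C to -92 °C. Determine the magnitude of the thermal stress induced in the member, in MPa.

σ ≈ 237 MPa (tensile)

Because both ends are immovable the net strain is zero, and the suppressed thermal strain is αΔT = 19.7×10⁻⁶ × 119 = 2344.3×10⁻⁶.
Hence σ = E·αΔT = 101×10³ × 2344.3×10⁻⁶ = 236.8 MPa, tensile.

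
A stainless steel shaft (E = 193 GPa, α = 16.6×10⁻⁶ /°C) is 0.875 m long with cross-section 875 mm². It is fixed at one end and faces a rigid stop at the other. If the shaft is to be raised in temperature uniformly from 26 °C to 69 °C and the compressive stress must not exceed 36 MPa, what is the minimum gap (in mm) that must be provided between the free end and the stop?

g ≈ 0.461 mm

With no wall the shaft would lengthen by αΔT L = 16.6×10⁻⁶ × 43 × 875 = 0.6246 mm.
A stress of 36 MPa corresponds to the wall pushing the shaft back by σL/E = 36×875/(193×10³) = 0.1632 mm.
The gap must absorb the remainder: g_min = 0.6246 − 0.1632 = 0.4614 mm.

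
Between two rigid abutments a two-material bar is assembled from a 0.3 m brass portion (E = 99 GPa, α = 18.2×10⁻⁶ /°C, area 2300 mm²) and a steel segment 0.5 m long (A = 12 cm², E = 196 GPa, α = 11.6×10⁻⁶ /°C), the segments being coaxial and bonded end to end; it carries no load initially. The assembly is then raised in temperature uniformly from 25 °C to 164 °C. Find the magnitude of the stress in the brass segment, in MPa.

σ ≈ 198 MPa (compressive)

Free thermal expansion of the whole bar: Σ αᵢΔT Lᵢ = 18.2×10⁻⁶×139×300 + 11.6×10⁻⁶×139×500 = 1.565 mm.
Since the ends are fixed, an axial force P builds up, equal in every segment, with P · Σ Lᵢ/(AᵢEᵢ) = δ_free.
Σ Lᵢ/(AᵢEᵢ) = 300/(2300×99×10³) + 500/(1200×196×10³) = 3.443×10⁻⁶ mm/N.
So P = 1.565 / 3.443×10⁻⁶ = 454.5 kN, compressive.
σ_{brass} = P / A = 454500 / 2300 = 197.6 MPa.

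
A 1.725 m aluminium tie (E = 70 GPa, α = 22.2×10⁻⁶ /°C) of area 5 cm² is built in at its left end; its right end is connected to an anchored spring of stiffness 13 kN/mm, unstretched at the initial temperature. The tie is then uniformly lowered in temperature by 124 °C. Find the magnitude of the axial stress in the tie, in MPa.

If the spring were absent the tie would shorten by αΔT L = 22.2×10⁻⁶ × 124 × 1725 = 4.749 mm.
With a force P in the spring, the elastic change of the tie is PL/(AE) and that of the spring is P/k; compatibility requires their sum to equal δ_free.
P [ L/(AE) + 1/k ] = δ_free → P [ 1725/(500×70×10³) + 1/(13×10³) ] = 4.749.
P = 4.749 / 0.0001262 = 37620 N.
σ = P/A = 37620/500 = 75.25 MPa.

σ ≈ 75.2 MPa (tensile)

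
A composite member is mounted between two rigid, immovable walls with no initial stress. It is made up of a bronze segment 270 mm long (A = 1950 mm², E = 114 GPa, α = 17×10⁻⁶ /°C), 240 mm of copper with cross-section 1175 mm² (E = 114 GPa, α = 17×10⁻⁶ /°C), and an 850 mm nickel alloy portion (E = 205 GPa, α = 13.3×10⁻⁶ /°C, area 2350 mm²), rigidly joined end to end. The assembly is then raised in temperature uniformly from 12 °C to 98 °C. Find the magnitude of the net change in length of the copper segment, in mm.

If the supports were absent, the total length change would be Σ αᵢΔT Lᵢ = 17×10⁻⁶×86×270 + 17×10⁻⁶×86×240 + 13.3×10⁻⁶×86×850 = 1.718 mm.
The rigid supports impose zero overall length change; the single axial force P common to all segments must satisfy P Σ Lᵢ/(AᵢEᵢ) = δ_free.
The series flexibility is Σ Lᵢ/(AᵢEᵢ) = 270/(1950×114×10³) + 240/(1175×114×10³) + 850/(2350×205×10³) = 4.771×10⁻⁶ mm/N.
Hence P = δ_free / Σ(L/AE) = 1.718/4.771×10⁻⁶ = 360.1 kN (compressive).
For the copper segment, free thermal change = 17×10⁻⁶×86×240 = 0.3509 mm and elastic change from P = 360100×240/(1175×114×10³) = 0.6452 mm; these oppose, so the net change is 0.294 mm (segment shortens).

|ΔL| ≈ 0.294 mm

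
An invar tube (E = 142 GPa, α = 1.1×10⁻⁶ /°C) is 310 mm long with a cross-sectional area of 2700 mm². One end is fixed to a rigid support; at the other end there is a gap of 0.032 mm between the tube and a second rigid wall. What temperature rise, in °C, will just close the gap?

ΔT ≈ 93.8 °C

The gap closes when αΔT L = 0.032 mm, since the tube is still unstressed at that instant.
ΔT = 0.032 / (1.1×10⁻⁶ × 310) = 93.84 °C.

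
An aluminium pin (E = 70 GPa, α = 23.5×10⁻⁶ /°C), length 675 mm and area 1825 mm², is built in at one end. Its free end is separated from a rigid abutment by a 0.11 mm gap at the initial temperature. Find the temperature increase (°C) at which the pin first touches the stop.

Contact occurs when the free expansion equals the gap: αΔT L = 0.11 mm.
ΔT = 0.11 / (23.5×10⁻⁶ × 675) = 6.935 °C.

ΔT ≈ 6.93 °C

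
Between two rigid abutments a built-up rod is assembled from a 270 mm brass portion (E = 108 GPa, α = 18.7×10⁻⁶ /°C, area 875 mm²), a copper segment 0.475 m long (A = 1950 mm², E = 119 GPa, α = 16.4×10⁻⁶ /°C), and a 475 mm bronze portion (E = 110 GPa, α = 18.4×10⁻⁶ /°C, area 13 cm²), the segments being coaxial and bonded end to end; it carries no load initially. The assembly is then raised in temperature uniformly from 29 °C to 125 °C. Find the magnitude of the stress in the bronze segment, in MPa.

If the supports were absent, the total length change would be Σ αᵢΔT Lᵢ = 18.7×10⁻⁶×96×270 + 16.4×10⁻⁶×96×475 + 18.4×10⁻⁶×96×475 = 2.072 mm.
Since the ends are fixed, an axial force P builds up, equal in every segment, with P · Σ Lᵢ/(AᵢEᵢ) = δ_free.
Σ Lᵢ/(AᵢEᵢ) = 270/(875×108×10³) + 475/(1950×119×10³) + 475/(1300×110×10³) = 8.226×10⁻⁶ mm/N.
P = 2.072 / 8.226×10⁻⁶ = 251800 N = 251.8 kN, compressive.
σ_{bronze} = P / A = 251800 / 1300 = 193.7 MPa.

σ ≈ 194 MPa (compressive)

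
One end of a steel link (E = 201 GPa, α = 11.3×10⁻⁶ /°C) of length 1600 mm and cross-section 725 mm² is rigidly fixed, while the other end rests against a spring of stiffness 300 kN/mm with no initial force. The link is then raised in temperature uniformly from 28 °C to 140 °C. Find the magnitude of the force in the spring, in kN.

P ≈ 141 kN

If the spring were absent the link would lengthen by αΔT L = 11.3×10⁻⁶ × 112 × 1600 = 2.025 mm.
With a force P in the spring, the elastic change of the link is PL/(AE) and that of the spring is P/k; compatibility requires their sum to equal δ_free.
So P = δ_free / [L/(AE) + 1/k] = 2.025 / [ 1600/(725×201×10³) + 1/(300×10³) ].
P = 2.025 / 1.431×10⁻⁵ = 141500 N.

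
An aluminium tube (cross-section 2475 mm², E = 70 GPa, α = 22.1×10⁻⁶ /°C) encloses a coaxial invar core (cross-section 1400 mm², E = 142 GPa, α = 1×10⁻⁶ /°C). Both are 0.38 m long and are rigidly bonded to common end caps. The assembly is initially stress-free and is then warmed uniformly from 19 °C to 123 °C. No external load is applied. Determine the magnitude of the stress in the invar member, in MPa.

σ ≈ 145 MPa (tensile)

The aluminium has the larger α, so on heating it would change length more than the invar if both were free. The rigid plates force a common final length, so the aluminium is put into compression and the invar into tension, with equal and opposite forces P (no external load).
Setting the final lengths equal and cancelling L: (α₁ − α₂)ΔT = P/(A₁E₁) + P/(A₂E₂).
|α₁ − α₂|·ΔT = 21.1×10⁻⁶ × 104 = 0.002194.
1/(A₁E₁) + 1/(A₂E₂) = 1/(2475×70×10³) + 1/(1400×142×10³) = 1.08×10⁻⁸ N⁻¹.
P = 0.002194 / 1.08×10⁻⁸ = 203100 N = 203.1 kN.
σ_{invar} = P/A₂ = 203100/1400 = 145.1 MPa, tensile.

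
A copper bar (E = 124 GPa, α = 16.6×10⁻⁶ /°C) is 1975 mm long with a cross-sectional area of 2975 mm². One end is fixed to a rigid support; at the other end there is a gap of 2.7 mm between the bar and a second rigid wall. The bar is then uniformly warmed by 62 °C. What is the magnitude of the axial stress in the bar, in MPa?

Free thermal elongation = αΔT L = 16.6×10⁻⁶ × 62 × 1975 = 2.033 mm.
This is smaller than the 2.7 mm clearance, so the bar expands freely without reaching the stop — the stress is zero.

σ ≈ 0 MPa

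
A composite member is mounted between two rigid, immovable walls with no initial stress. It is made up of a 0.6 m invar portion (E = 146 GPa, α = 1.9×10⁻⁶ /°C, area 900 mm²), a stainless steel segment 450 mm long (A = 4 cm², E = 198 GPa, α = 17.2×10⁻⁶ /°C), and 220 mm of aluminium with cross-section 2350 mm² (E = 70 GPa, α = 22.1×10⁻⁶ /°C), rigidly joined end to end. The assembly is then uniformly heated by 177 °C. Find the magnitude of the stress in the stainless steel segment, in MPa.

Free thermal expansion of the whole bar: Σ αᵢΔT Lᵢ = 1.9×10⁻⁶×177×600 + 17.2×10⁻⁶×177×450 + 22.1×10⁻⁶×177×220 = 2.432 mm.
The walls prevent any net length change, so an axial force P (same in every segment) develops. Compatibility: P · Σ Lᵢ/(AᵢEᵢ) = δ_free.
Σ Lᵢ/(AᵢEᵢ) = 600/(900×146×10³) + 450/(400×198×10³) + 220/(2350×70×10³) = 1.159×10⁻⁵ mm/N.
So P = 2.432 / 1.159×10⁻⁵ = 209.9 kN, compressive.
σ_{stainless steel} = P / A = 209900 / 400 = 524.9 MPa.

σ ≈ 525 MPa (compressive)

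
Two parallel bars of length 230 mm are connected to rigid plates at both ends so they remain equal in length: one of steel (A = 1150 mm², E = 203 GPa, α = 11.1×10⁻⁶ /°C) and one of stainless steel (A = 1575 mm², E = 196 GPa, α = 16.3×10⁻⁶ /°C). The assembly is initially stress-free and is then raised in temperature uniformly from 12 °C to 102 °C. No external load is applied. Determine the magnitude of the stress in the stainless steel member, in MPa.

The stainless steel has the larger α, so on heating it would change length more than the steel if both were free. The rigid plates force a common final length, so the stainless steel is put into compression and the steel into tension, with equal and opposite forces P (no external load).
Compatibility of the two members (thermal + elastic change equal): (α₁ − α₂)ΔT = P·[1/(A₁E₁) + 1/(A₂E₂)].
|α₁ − α₂|·ΔT = 5.2×10⁻⁶ × 90 = 0.000468.
1/(A₁E₁) + 1/(A₂E₂) = 1/(1150×203×10³) + 1/(1575×196×10³) = 7.523×10⁻⁹ N⁻¹.
P = 0.000468 / 7.523×10⁻⁹ = 62210 N = 62.21 kN.
σ_{stainless steel} = P/A₂ = 62210/1575 = 39.5 MPa, compressive.

σ ≈ 39.5 MPa (compressive)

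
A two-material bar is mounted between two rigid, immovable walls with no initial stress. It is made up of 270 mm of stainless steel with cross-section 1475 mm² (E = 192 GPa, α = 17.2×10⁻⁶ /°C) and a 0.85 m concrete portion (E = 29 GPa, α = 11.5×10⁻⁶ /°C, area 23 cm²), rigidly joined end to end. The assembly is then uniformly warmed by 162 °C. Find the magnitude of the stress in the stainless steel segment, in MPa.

σ ≈ 116 MPa (compressive)

With the walls removed the bar would change length by δ_free = Σ αᵢΔT Lᵢ = 17.2×10⁻⁶×162×270 + 11.5×10⁻⁶×162×850 = 2.336 mm.
The rigid supports impose zero overall length change; the single axial force P common to all segments must satisfy P Σ Lᵢ/(AᵢEᵢ) = δ_free.
Σ Lᵢ/(AᵢEᵢ) = 270/(1475×192×10³) + 850/(2300×29×10³) = 1.37×10⁻⁵ mm/N.
So P = 2.336 / 1.37×10⁻⁵ = 170.5 kN, compressive.
σ_{stainless steel} = P / A = 170500 / 1475 = 115.6 MPa.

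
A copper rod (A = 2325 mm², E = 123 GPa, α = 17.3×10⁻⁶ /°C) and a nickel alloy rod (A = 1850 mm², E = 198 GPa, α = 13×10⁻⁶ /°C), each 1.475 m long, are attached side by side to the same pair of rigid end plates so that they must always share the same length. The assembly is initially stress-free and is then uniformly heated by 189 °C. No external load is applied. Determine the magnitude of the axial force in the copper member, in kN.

Both members must finish at the same length. With the larger α, the copper tends to over-expand; the plates restrain it, putting the copper in compression and the nickel alloy in tension. With no external load the two internal forces are equal and opposite, magnitude P.
Equating the net (thermal + elastic) strains gives |α₁ − α₂|·ΔT = P·[1/(A₁E₁) + 1/(A₂E₂)].
|α₁ − α₂|·ΔT = 4.3×10⁻⁶ × 189 = 0.0008127.
1/(A₁E₁) + 1/(A₂E₂) = 1/(2325×123×10³) + 1/(1850×198×10³) = 6.227×10⁻⁹ N⁻¹.
P = 0.0008127 / 6.227×10⁻⁹ = 130500 N = 130.5 kN.

P ≈ 131 kN (compressive in the copper)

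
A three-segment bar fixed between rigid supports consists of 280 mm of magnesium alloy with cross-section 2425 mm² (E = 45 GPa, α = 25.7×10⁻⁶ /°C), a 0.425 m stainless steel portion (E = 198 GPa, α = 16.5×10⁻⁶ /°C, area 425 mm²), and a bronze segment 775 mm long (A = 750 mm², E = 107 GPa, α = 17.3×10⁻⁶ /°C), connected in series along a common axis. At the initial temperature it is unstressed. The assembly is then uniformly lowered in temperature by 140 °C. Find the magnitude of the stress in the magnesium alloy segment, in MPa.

With the walls removed the bar would change length by δ_free = Σ αᵢΔT Lᵢ = 25.7×10⁻⁶×140×280 + 16.5×10⁻⁶×140×425 + 17.3×10⁻⁶×140×775 = 3.866 mm.
Since the ends are fixed, an axial force P builds up, equal in every segment, with P · Σ Lᵢ/(AᵢEᵢ) = δ_free.
The series flexibility is Σ Lᵢ/(AᵢEᵢ) = 280/(2425×45×10³) + 425/(425×198×10³) + 775/(750×107×10³) = 1.727×10⁻⁵ mm/N.
So P = 3.866 / 1.727×10⁻⁵ = 223.8 kN, tensile.
σ_{magnesium alloy} = P / A = 223800 / 2425 = 92.3 MPa.

σ ≈ 92.3 MPa (tensile)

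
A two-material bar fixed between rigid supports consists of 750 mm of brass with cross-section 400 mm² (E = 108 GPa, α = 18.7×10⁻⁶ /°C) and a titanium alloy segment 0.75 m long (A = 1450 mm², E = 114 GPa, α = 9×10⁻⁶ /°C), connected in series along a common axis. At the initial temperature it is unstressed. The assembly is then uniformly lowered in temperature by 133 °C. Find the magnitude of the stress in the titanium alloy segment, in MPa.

With the walls removed the bar would change length by δ_free = Σ αᵢΔT Lᵢ = 18.7×10⁻⁶×133×750 + 9×10⁻⁶×133×750 = 2.763 mm.
Since the ends are fixed, an axial force P builds up, equal in every segment, with P · Σ Lᵢ/(AᵢEᵢ) = δ_free.
The series flexibility is Σ Lᵢ/(AᵢEᵢ) = 750/(400×108×10³) + 750/(1450×114×10³) = 2.19×10⁻⁵ mm/N.
Hence P = δ_free / Σ(L/AE) = 2.763/2.19×10⁻⁵ = 126.2 kN (tensile).
σ_{titanium alloy} = P / A = 126200 / 1450 = 87.02 MPa.

σ ≈ 87 MPa (tensile)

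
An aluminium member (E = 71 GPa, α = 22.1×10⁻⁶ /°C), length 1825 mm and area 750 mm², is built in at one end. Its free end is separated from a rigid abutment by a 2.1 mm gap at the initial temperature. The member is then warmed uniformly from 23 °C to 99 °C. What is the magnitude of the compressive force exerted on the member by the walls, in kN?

P ≈ 28.2 kN

Unrestrained expansion: δ_free = αΔT L = 22.1×10⁻⁶ × 76 × 1825 = 3.065 mm.
After closing the 2.1 mm clearance, 3.065 − 2.1 = 0.9653 mm of expansion remains to be suppressed by the wall.
So σ = E(δ_free − g)/L = 71×10³ × 0.9653/1825 = 37.55 MPa.
P = σA = 37.55 × 750 = 28.16 kN.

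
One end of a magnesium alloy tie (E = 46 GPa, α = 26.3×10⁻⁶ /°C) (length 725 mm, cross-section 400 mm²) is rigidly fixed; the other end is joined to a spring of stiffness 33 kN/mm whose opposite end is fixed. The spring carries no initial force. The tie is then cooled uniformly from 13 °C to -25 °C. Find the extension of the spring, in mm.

If the spring were absent the tie would shorten by αΔT L = 26.3×10⁻⁶ × 38 × 725 = 0.7246 mm.
With a force P in the spring, the elastic change of the tie is PL/(AE) and that of the spring is P/k; compatibility requires their sum to equal δ_free.
So P = δ_free / [L/(AE) + 1/k] = 0.7246 / [ 725/(400×46×10³) + 1/(33×10³) ].
P = 0.7246 / 6.971×10⁻⁵ = 10390 N.
Spring extension = P/k = 10390/(33×10³) = 0.315 mm.

δ ≈ 0.315 mm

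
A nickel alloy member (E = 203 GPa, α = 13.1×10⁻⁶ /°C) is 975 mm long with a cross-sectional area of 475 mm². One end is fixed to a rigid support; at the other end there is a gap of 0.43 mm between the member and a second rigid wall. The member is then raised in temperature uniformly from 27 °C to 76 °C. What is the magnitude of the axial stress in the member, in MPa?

σ ≈ 40.8 MPa (compressive)

If the wall were absent the member would grow by αΔT L = 13.1×10⁻⁶ × 49 × 975 = 0.6259 mm.
The gap closes (δ_free > 0.43 mm) and the wall then resists a further 0.6259 − 0.43 = 0.1959 mm of expansion.
Compatibility: PL/(AE) = 0.1959 mm, so σ = P/A = E × (0.1959/975) = 40.78 MPa.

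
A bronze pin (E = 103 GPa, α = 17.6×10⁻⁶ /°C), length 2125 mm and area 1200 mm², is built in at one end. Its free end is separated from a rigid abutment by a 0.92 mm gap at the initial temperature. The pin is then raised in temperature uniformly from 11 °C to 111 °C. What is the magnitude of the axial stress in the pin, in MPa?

σ ≈ 137 MPa (compressive)

If the wall were absent the pin would grow by αΔT L = 17.6×10⁻⁶ × 100 × 2125 = 3.74 mm.
After closing the 0.92 mm clearance, 3.74 − 0.92 = 2.82 mm of expansion remains to be suppressed by the wall.
So σ = E(δ_free − g)/L = 103×10³ × 2.82/2125 = 136.7 MPa.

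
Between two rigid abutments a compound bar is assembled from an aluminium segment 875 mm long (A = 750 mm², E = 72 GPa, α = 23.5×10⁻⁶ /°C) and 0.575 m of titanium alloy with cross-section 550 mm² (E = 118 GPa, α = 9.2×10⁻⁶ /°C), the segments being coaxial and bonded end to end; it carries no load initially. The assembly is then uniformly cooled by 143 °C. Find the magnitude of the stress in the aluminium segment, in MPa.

With the walls removed the bar would change length by δ_free = Σ αᵢΔT Lᵢ = 23.5×10⁻⁶×143×875 + 9.2×10⁻⁶×143×575 = 3.697 mm.
The walls prevent any net length change, so an axial force P (same in every segment) develops. Compatibility: P · Σ Lᵢ/(AᵢEᵢ) = δ_free.
Σ Lᵢ/(AᵢEᵢ) = 875/(750×72×10³) + 575/(550×118×10³) = 2.506×10⁻⁵ mm/N.
Hence P = δ_free / Σ(L/AE) = 3.697/2.506×10⁻⁵ = 147.5 kN (tensile).
σ_{aluminium} = P / A = 147500 / 750 = 196.7 MPa.

σ ≈ 197 MPa (tensile)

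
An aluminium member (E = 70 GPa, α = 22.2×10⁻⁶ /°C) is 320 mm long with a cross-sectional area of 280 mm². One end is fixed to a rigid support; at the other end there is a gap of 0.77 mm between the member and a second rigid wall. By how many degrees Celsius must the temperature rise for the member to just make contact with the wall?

ΔT ≈ 108 °C

Contact occurs when the free expansion equals the gap: αΔT L = 0.77 mm.
ΔT = 0.77 / (22.2×10⁻⁶ × 320) = 108.4 °C.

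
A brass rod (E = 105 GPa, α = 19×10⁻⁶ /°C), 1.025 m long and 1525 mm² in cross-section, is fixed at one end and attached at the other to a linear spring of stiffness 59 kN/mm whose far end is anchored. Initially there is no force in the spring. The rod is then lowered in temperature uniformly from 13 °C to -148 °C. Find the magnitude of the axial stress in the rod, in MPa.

If the spring were absent the rod would shorten by αΔT L = 19×10⁻⁶ × 161 × 1025 = 3.135 mm.
Let P be the tensile force in the spring. The rod extends elastically by PL/(AE) and the spring stretches by P/k; together these equal δ_free.
So P = δ_free / [L/(AE) + 1/k] = 3.135 / [ 1025/(1525×105×10³) + 1/(59×10³) ].
P = 3.135 / 2.335×10⁻⁵ = 134300 N.
σ = P/A = 134300/1525 = 88.05 MPa.

σ ≈ 88.1 MPa (tensile)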